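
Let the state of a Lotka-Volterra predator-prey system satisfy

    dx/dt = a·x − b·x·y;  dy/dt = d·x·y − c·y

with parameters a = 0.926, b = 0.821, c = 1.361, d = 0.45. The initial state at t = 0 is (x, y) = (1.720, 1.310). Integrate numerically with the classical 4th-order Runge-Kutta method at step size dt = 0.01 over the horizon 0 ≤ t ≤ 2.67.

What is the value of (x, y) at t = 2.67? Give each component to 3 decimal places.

(x, y) = (3.987, 0.623)

t=0.000: state=(1.720, 1.310)
step 1 (dt=0.01): k1=(-0.257, -0.769), k2=(-0.252, -0.767), k3=(-0.252, -0.767), k4=(-0.246, -0.766); state += dt/6·(k1+2k2+2k3+k4)
t=0.010: state=(1.717, 1.302)
t=0.020: state=(1.715, 1.295)
t=0.030: state=(1.713, 1.287)
continuing one RK4 step at a time; state shown every 10 steps (Δt=0.1):
t=0.100: state=(1.700, 1.235)
t=0.200: state=(1.690, 1.163)
t=0.300: state=(1.690, 1.095)
t=0.400: state=(1.699, 1.031)
t=0.500: state=(1.717, 0.972)
t=0.600: state=(1.743, 0.917)
t=0.700: state=(1.777, 0.866)
t=0.800: state=(1.819, 0.820)
t=0.900: state=(1.869, 0.777)
t=1.000: state=(1.927, 0.739)
t=1.100: state=(1.992, 0.704)
t=1.200: state=(2.065, 0.673)
t=1.300: state=(2.146, 0.646)
t=1.400: state=(2.235, 0.622)
t=1.500: state=(2.332, 0.602)
t=1.600: state=(2.436, 0.585)
t=1.700: state=(2.549, 0.571)
t=1.800: state=(2.669, 0.560)
t=1.900: state=(2.798, 0.553)
t=2.000: state=(2.933, 0.549)
t=2.100: state=(3.076, 0.549)
t=2.200: state=(3.226, 0.552)
t=2.300: state=(3.381, 0.559)
t=2.400: state=(3.542, 0.570)
t=2.500: state=(3.705, 0.585)
t=2.600: state=(3.871, 0.606)
t=2.670: state=(3.987, 0.623)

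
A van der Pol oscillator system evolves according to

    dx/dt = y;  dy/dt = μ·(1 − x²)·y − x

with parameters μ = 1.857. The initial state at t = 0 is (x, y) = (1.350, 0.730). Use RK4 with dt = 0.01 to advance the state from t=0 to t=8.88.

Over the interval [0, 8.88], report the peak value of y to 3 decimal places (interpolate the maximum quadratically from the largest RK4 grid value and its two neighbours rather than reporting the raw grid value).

max y = 3.644

t=0.000: state=(1.350, 0.730)
step 1 (dt=0.01): k1=(0.730, -2.465), k2=(0.718, -2.463), k3=(0.718, -2.463), k4=(0.705, -2.460); state += dt/6·(k1+2k2+2k3+k4)
t=0.010: state=(1.357, 0.705)
t=0.020: state=(1.364, 0.681)
t=0.030: state=(1.371, 0.656)
continuing one RK4 step at a time; state shown every 50 steps (Δt=0.5):
t=0.500: state=(1.456, -0.180)
t=1.000: state=(1.261, -0.561)
t=1.500: state=(0.886, -0.992)
t=2.000: state=(0.142, -2.227)
t=2.500: state=(-1.423, -3.053)
t=3.000: state=(-2.010, 0.024)
t=3.500: state=(-1.885, 0.355)
t=4.000: state=(-1.686, 0.440)
t=4.500: state=(-1.439, 0.560)
t=5.000: state=(-1.104, 0.813)
t=5.500: state=(-0.553, 1.537)
t=6.000: state=(0.682, 3.540)
t=6.500: state=(1.959, 0.723)
t=7.000: state=(1.963, -0.294)
t=7.500: state=(1.784, -0.401)
t=8.000: state=(1.562, -0.495)
t=8.500: state=(1.277, -0.667)
t=8.880: state=(0.977, -0.944)
largest grid value and its neighbours: y(6.060)=3.64245, y(6.070)=3.64415, y(6.080)=3.64088
parabola through these three points peaks at t≈6.068 with y≈3.64421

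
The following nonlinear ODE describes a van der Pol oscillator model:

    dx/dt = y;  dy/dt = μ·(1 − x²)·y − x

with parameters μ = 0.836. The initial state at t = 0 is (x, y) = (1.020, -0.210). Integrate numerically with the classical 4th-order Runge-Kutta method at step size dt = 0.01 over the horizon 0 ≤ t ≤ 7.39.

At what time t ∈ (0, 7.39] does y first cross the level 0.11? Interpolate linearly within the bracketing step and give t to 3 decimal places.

t = 2.642

t=0.000: state=(1.020, -0.210)
step 1 (dt=0.01): k1=(-0.210, -1.013), k2=(-0.215, -1.012), k3=(-0.215, -1.012), k4=(-0.220, -1.011); state += dt/6·(k1+2k2+2k3+k4)
t=0.010: state=(1.018, -0.220)
t=0.020: state=(1.016, -0.230)
t=0.030: state=(1.013, -0.240)
continuing one RK4 step at a time; state shown every 25 steps (Δt=0.25):
t=0.250: state=(0.936, -0.459)
t=0.500: state=(0.791, -0.707)
t=0.750: state=(0.581, -0.972)
t=1.000: state=(0.302, -1.270)
t=1.250: state=(-0.056, -1.594)
t=1.500: state=(-0.490, -1.858)
t=1.750: state=(-0.962, -1.855)
t=2.000: state=(-1.381, -1.424)
t=2.250: state=(-1.653, -0.744)
t=2.500: state=(-1.760, -0.143)
t=2.640: state=(-1.762, 0.107)
next step: t=2.650: state=(-1.761, 0.123) — y has crossed 0.11
linear interpolation between t=2.640 (0.10734) and t=2.650 (0.12293) → t≈2.642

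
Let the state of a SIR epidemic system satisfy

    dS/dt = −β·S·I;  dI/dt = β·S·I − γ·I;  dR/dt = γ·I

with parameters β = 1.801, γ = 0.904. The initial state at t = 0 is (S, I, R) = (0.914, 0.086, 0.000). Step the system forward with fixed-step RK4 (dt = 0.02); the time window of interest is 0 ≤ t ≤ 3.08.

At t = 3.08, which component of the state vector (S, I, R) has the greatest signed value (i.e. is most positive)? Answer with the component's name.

t=0.000: state=(0.914, 0.086, 0.000)
step 1 (dt=0.02): k1=(-0.142, 0.064, 0.078), k2=(-0.142, 0.064, 0.078), k3=(-0.142, 0.064, 0.078), k4=(-0.143, 0.064, 0.079); state += dt/6·(k1+2k2+2k3+k4)
t=0.020: state=(0.911, 0.087, 0.002)
t=0.040: state=(0.908, 0.089, 0.003)
t=0.060: state=(0.905, 0.090, 0.005)
continuing one RK4 step at a time; state shown every 5 steps (Δt=0.1):
t=0.100: state=(0.899, 0.093, 0.008)
t=0.200: state=(0.884, 0.099, 0.017)
t=0.300: state=(0.868, 0.106, 0.026)
t=0.400: state=(0.851, 0.113, 0.036)
t=0.500: state=(0.833, 0.120, 0.046)
t=0.600: state=(0.815, 0.128, 0.058)
t=0.700: state=(0.796, 0.135, 0.070)
t=0.800: state=(0.776, 0.142, 0.082)
t=0.900: state=(0.756, 0.149, 0.095)
t=1.000: state=(0.736, 0.155, 0.109)
t=1.100: state=(0.715, 0.162, 0.123)
t=1.200: state=(0.694, 0.168, 0.138)
t=1.300: state=(0.673, 0.173, 0.154)
t=1.400: state=(0.652, 0.178, 0.169)
t=1.500: state=(0.631, 0.183, 0.186)
t=1.600: state=(0.611, 0.187, 0.203)
t=1.700: state=(0.590, 0.190, 0.220)
t=1.800: state=(0.570, 0.193, 0.237)
t=1.900: state=(0.551, 0.195, 0.254)
t=2.000: state=(0.531, 0.196, 0.272)
t=2.100: state=(0.513, 0.197, 0.290)
t=2.200: state=(0.495, 0.197, 0.308)
t=2.300: state=(0.478, 0.197, 0.326)
t=2.400: state=(0.461, 0.195, 0.343)
t=2.500: state=(0.445, 0.194, 0.361)
t=2.600: state=(0.430, 0.192, 0.378)
t=2.700: state=(0.416, 0.189, 0.396)
t=2.800: state=(0.402, 0.186, 0.412)
t=2.900: state=(0.389, 0.182, 0.429)
t=3.000: state=(0.376, 0.178, 0.445)
t=3.080: state=(0.367, 0.175, 0.458)
compare at T: S=0.367, I=0.175, R=0.458

largest component: R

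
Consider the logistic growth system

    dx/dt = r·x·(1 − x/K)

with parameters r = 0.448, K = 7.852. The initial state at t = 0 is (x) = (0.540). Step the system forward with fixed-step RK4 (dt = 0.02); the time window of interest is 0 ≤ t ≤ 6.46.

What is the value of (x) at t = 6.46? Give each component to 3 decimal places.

(x) = (4.488)

t=0.000: state=(0.540)
step 1 (dt=0.02): k1=(0.225), k2=(0.226), k3=(0.226), k4=(0.227); state += dt/6·(k1+2k2+2k3+k4)
t=0.020: state=(0.545)
t=0.040: state=(0.549)
t=0.060: state=(0.554)
continuing one RK4 step at a time; state shown every 25 steps (Δt=0.5):
t=0.500: state=(0.664)
t=1.000: state=(0.814)
t=1.500: state=(0.992)
t=2.000: state=(1.203)
t=2.500: state=(1.449)
t=3.000: state=(1.733)
t=3.500: state=(2.054)
t=4.000: state=(2.411)
t=4.500: state=(2.801)
t=5.000: state=(3.216)
t=5.500: state=(3.648)
t=6.000: state=(4.087)
t=6.460: state=(4.488)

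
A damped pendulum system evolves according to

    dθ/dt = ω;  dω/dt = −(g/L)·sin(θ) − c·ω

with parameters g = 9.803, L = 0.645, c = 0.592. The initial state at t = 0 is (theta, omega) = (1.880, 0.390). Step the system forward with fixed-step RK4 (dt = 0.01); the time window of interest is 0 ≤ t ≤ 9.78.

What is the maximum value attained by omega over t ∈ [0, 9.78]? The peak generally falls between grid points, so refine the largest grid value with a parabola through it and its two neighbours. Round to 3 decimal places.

max omega = 4.308

t=0.000: state=(1.880, 0.390)
step 1 (dt=0.01): k1=(0.390, -14.709), k2=(0.316, -14.656), k3=(0.317, -14.658), k4=(0.243, -14.607); state += dt/6·(k1+2k2+2k3+k4)
t=0.010: state=(1.883, 0.243)
t=0.020: state=(1.885, 0.098)
t=0.030: state=(1.885, -0.047)
continuing one RK4 step at a time; state shown every 50 steps (Δt=0.5):
t=0.500: state=(0.405, -5.502)
t=1.000: state=(-1.347, -0.078)
t=1.500: state=(0.067, 4.210)
t=2.000: state=(0.944, -1.302)
t=2.500: state=(-0.457, -2.513)
t=3.000: state=(-0.473, 2.207)
t=3.500: state=(0.577, 0.708)
t=4.000: state=(0.030, -2.061)
t=4.500: state=(-0.442, 0.628)
t=5.000: state=(0.236, 1.157)
t=5.500: state=(0.187, -1.161)
t=6.000: state=(-0.288, -0.158)
t=6.500: state=(0.037, 0.962)
t=7.000: state=(0.191, -0.472)
t=7.500: state=(-0.146, -0.422)
t=8.000: state=(-0.051, 0.614)
t=8.500: state=(0.140, -0.068)
t=9.000: state=(-0.049, -0.414)
t=9.500: state=(-0.073, 0.310)
t=9.780: state=(0.029, 0.347)
largest grid value and its neighbours: omega(1.430)=4.30099, omega(1.440)=4.30732, omega(1.450)=4.30720
parabola through these three points peaks at t≈1.445 with omega≈4.30807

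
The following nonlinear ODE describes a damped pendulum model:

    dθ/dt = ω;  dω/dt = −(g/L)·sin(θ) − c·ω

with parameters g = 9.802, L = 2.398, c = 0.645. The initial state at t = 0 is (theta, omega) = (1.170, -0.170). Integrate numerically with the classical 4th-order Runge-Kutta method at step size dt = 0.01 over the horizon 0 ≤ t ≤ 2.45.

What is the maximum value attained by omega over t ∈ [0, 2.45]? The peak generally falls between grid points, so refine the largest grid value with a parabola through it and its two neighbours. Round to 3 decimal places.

max omega = 1.052

t=0.000: state=(1.170, -0.170)
step 1 (dt=0.01): k1=(-0.170, -3.654), k2=(-0.188, -3.641), k3=(-0.188, -3.641), k4=(-0.206, -3.627); state += dt/6·(k1+2k2+2k3+k4)
t=0.010: state=(1.168, -0.206)
t=0.020: state=(1.166, -0.243)
t=0.030: state=(1.163, -0.278)
continuing one RK4 step at a time; state shown every 10 steps (Δt=0.1):
t=0.100: state=(1.135, -0.522)
t=0.200: state=(1.067, -0.842)
t=0.300: state=(0.968, -1.127)
t=0.400: state=(0.843, -1.368)
t=0.500: state=(0.696, -1.558)
t=0.600: state=(0.533, -1.689)
t=0.700: state=(0.361, -1.754)
t=0.800: state=(0.185, -1.750)
t=0.900: state=(0.013, -1.679)
t=1.000: state=(-0.149, -1.547)
t=1.100: state=(-0.295, -1.362)
t=1.200: state=(-0.420, -1.138)
t=1.300: state=(-0.522, -0.886)
t=1.400: state=(-0.597, -0.620)
t=1.500: state=(-0.645, -0.350)
t=1.600: state=(-0.667, -0.086)
t=1.700: state=(-0.663, 0.164)
t=1.800: state=(-0.635, 0.394)
t=1.900: state=(-0.585, 0.596)
t=2.000: state=(-0.517, 0.767)
t=2.100: state=(-0.433, 0.900)
t=2.200: state=(-0.338, 0.993)
t=2.300: state=(-0.236, 1.043)
t=2.400: state=(-0.131, 1.050)
t=2.450: state=(-0.079, 1.037)
largest grid value and its neighbours: omega(2.360)=1.05196, omega(2.370)=1.05200, omega(2.380)=1.05162
parabola through these three points peaks at t≈2.366 with omega≈1.05204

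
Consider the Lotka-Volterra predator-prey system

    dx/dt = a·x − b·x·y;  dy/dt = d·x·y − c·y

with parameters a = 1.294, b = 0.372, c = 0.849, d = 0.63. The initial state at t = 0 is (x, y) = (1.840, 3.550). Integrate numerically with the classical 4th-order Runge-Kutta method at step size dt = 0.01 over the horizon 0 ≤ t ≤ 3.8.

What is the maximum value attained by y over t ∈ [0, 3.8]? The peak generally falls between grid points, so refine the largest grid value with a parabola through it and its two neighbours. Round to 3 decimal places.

t=0.000: state=(1.840, 3.550)
step 1 (dt=0.01): k1=(-0.049, 1.101), k2=(-0.053, 1.102), k3=(-0.053, 1.102), k4=(-0.056, 1.103); state += dt/6·(k1+2k2+2k3+k4)
t=0.010: state=(1.839, 3.561)
t=0.020: state=(1.839, 3.572)
t=0.030: state=(1.838, 3.583)
continuing one RK4 step at a time; state shown every 20 steps (Δt=0.2):
t=0.200: state=(1.815, 3.773)
t=0.400: state=(1.761, 3.989)
t=0.600: state=(1.683, 4.183)
t=0.800: state=(1.588, 4.338)
t=1.000: state=(1.483, 4.442)
t=1.200: state=(1.378, 4.489)
t=1.400: state=(1.278, 4.477)
t=1.600: state=(1.189, 4.412)
t=1.800: state=(1.113, 4.304)
t=2.000: state=(1.052, 4.162)
t=2.200: state=(1.006, 3.998)
t=2.400: state=(0.974, 3.821)
t=2.600: state=(0.956, 3.641)
t=2.800: state=(0.951, 3.464)
t=3.000: state=(0.958, 3.297)
t=3.200: state=(0.977, 3.142)
t=3.400: state=(1.007, 3.004)
t=3.600: state=(1.048, 2.885)
t=3.800: state=(1.099, 2.787)
largest grid value and its neighbours: y(1.250)=4.49098, y(1.260)=4.49103, y(1.270)=4.49094
parabola through these three points peaks at t≈1.259 with y≈4.49103

max y = 4.491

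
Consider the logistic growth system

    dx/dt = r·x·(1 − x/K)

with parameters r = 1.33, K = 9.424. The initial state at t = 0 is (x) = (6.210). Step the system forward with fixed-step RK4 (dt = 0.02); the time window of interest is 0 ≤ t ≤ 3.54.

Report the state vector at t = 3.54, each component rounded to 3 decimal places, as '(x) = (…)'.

(x) = (9.380)

t=0.000: state=(6.210)
step 1 (dt=0.02): k1=(2.817), k2=(2.805), k3=(2.805), k4=(2.793); state += dt/6·(k1+2k2+2k3+k4)
t=0.020: state=(6.266)
t=0.040: state=(6.322)
t=0.060: state=(6.377)
continuing one RK4 step at a time; state shown every 10 steps (Δt=0.2):
t=0.200: state=(6.747)
t=0.400: state=(7.227)
t=0.600: state=(7.643)
t=0.800: state=(7.996)
t=1.000: state=(8.289)
t=1.200: state=(8.529)
t=1.400: state=(8.723)
t=1.600: state=(8.877)
t=1.800: state=(8.999)
t=2.000: state=(9.095)
t=2.200: state=(9.170)
t=2.400: state=(9.228)
t=2.600: state=(9.273)
t=2.800: state=(9.308)
t=3.000: state=(9.335)
t=3.200: state=(9.355)
t=3.400: state=(9.371)
t=3.540: state=(9.380)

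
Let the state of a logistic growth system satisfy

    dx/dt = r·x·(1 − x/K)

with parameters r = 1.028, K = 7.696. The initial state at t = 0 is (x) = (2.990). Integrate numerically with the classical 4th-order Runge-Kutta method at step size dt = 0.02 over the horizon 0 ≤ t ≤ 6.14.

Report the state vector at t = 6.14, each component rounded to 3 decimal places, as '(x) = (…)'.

(x) = (7.674)

t=0.000: state=(2.990)
step 1 (dt=0.02): k1=(1.880), k2=(1.884), k3=(1.884), k4=(1.888); state += dt/6·(k1+2k2+2k3+k4)
t=0.020: state=(3.028)
t=0.040: state=(3.066)
t=0.060: state=(3.104)
continuing one RK4 step at a time; state shown every 10 steps (Δt=0.2):
t=0.200: state=(3.373)
t=0.400: state=(3.767)
t=0.600: state=(4.161)
t=0.800: state=(4.550)
t=1.000: state=(4.924)
t=1.200: state=(5.277)
t=1.400: state=(5.604)
t=1.600: state=(5.903)
t=1.800: state=(6.170)
t=2.000: state=(6.406)
t=2.200: state=(6.612)
t=2.400: state=(6.790)
t=2.600: state=(6.942)
t=2.800: state=(7.070)
t=3.000: state=(7.179)
t=3.200: state=(7.270)
t=3.400: state=(7.345)
t=3.600: state=(7.408)
t=3.800: state=(7.460)
t=4.000: state=(7.503)
t=4.200: state=(7.538)
t=4.400: state=(7.567)
t=4.600: state=(7.590)
t=4.800: state=(7.610)
t=5.000: state=(7.626)
t=5.200: state=(7.639)
t=5.400: state=(7.649)
t=5.600: state=(7.658)
t=5.800: state=(7.665)
t=6.000: state=(7.671)
t=6.140: state=(7.674)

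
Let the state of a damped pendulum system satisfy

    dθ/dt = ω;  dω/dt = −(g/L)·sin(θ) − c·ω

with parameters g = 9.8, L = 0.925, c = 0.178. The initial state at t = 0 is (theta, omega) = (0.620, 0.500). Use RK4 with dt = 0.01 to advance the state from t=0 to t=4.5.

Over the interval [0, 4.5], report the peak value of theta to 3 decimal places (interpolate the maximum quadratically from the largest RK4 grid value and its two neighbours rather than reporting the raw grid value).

max theta = 0.640

t=0.000: state=(0.620, 0.500)
step 1 (dt=0.01): k1=(0.500, -6.245), k2=(0.469, -6.261), k3=(0.469, -6.259), k4=(0.437, -6.274); state += dt/6·(k1+2k2+2k3+k4)
t=0.010: state=(0.625, 0.437)
t=0.020: state=(0.629, 0.375)
t=0.030: state=(0.632, 0.311)
continuing one RK4 step at a time; state shown every 20 steps (Δt=0.2):
t=0.200: state=(0.594, -0.740)
t=0.400: state=(0.344, -1.681)
t=0.600: state=(-0.033, -1.950)
t=0.800: state=(-0.383, -1.435)
t=1.000: state=(-0.571, -0.397)
t=1.200: state=(-0.535, 0.744)
t=1.400: state=(-0.294, 1.579)
t=1.600: state=(0.054, 1.778)
t=1.800: state=(0.368, 1.262)
t=2.000: state=(0.527, 0.286)
t=2.200: state=(0.478, -0.759)
t=2.400: state=(0.245, -1.489)
t=2.600: state=(-0.077, -1.614)
t=2.800: state=(-0.357, -1.092)
t=3.000: state=(-0.487, -0.173)
t=3.200: state=(-0.424, 0.778)
t=3.400: state=(-0.197, 1.405)
t=3.600: state=(0.099, 1.457)
t=3.800: state=(0.346, 0.928)
t=4.000: state=(0.448, 0.063)
t=4.200: state=(0.372, -0.796)
t=4.400: state=(0.152, -1.322)
t=4.500: state=(0.015, -1.387)
largest grid value and its neighbours: theta(0.070)=0.63957, theta(0.080)=0.63984, theta(0.090)=0.63947
parabola through these three points peaks at t≈0.079 with theta≈0.63984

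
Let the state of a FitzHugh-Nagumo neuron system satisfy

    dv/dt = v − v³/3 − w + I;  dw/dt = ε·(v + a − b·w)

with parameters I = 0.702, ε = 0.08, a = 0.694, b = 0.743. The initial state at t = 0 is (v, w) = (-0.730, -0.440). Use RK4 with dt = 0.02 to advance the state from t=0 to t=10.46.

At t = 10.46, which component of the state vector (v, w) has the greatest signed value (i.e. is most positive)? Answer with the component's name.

t=0.000: state=(-0.730, -0.440)
step 1 (dt=0.02): k1=(0.542, 0.023), k2=(0.544, 0.024), k3=(0.544, 0.024), k4=(0.546, 0.024); state += dt/6·(k1+2k2+2k3+k4)
t=0.020: state=(-0.719, -0.440)
t=0.040: state=(-0.708, -0.439)
t=0.060: state=(-0.697, -0.439)
continuing one RK4 step at a time; state shown every 25 steps (Δt=0.5):
t=0.500: state=(-0.419, -0.423)
t=1.000: state=(0.036, -0.391)
t=1.500: state=(0.736, -0.338)
t=2.000: state=(1.528, -0.255)
t=2.500: state=(1.931, -0.151)
t=3.000: state=(2.015, -0.041)
t=3.500: state=(2.006, 0.067)
t=4.000: state=(1.976, 0.171)
t=4.500: state=(1.942, 0.271)
t=5.000: state=(1.908, 0.366)
t=5.500: state=(1.872, 0.457)
t=6.000: state=(1.837, 0.544)
t=6.500: state=(1.801, 0.627)
t=7.000: state=(1.765, 0.706)
t=7.500: state=(1.729, 0.782)
t=8.000: state=(1.692, 0.854)
t=8.500: state=(1.654, 0.922)
t=9.000: state=(1.617, 0.987)
t=9.500: state=(1.578, 1.048)
t=10.000: state=(1.539, 1.106)
t=10.460: state=(1.501, 1.157)
compare at T: v=1.501, w=1.157

largest component: v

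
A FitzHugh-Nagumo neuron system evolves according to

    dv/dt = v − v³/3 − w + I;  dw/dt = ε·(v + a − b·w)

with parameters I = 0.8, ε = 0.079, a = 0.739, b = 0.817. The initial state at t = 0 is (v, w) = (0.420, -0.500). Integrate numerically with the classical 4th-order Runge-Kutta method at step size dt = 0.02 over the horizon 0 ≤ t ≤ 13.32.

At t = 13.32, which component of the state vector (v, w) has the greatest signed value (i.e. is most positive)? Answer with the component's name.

t=0.000: state=(0.420, -0.500)
step 1 (dt=0.02): k1=(1.695, 0.124), k2=(1.708, 0.125), k3=(1.708, 0.125), k4=(1.720, 0.126); state += dt/6·(k1+2k2+2k3+k4)
t=0.020: state=(0.454, -0.497)
t=0.040: state=(0.489, -0.495)
t=0.060: state=(0.524, -0.492)
continuing one RK4 step at a time; state shown every 25 steps (Δt=0.5):
t=0.500: state=(1.346, -0.421)
t=1.000: state=(1.942, -0.313)
t=1.500: state=(2.082, -0.195)
t=2.000: state=(2.081, -0.079)
t=2.500: state=(2.053, 0.032)
t=3.000: state=(2.020, 0.139)
t=3.500: state=(1.986, 0.241)
t=4.000: state=(1.953, 0.339)
t=4.500: state=(1.919, 0.432)
t=5.000: state=(1.885, 0.521)
t=5.500: state=(1.851, 0.606)
t=6.000: state=(1.817, 0.687)
t=6.500: state=(1.782, 0.763)
t=7.000: state=(1.748, 0.836)
t=7.500: state=(1.713, 0.906)
t=8.000: state=(1.679, 0.972)
t=8.500: state=(1.644, 1.034)
t=9.000: state=(1.608, 1.093)
t=9.500: state=(1.572, 1.149)
t=10.000: state=(1.536, 1.202)
t=10.500: state=(1.499, 1.251)
t=11.000: state=(1.461, 1.298)
t=11.500: state=(1.422, 1.341)
t=12.000: state=(1.383, 1.382)
t=12.500: state=(1.342, 1.420)
t=13.000: state=(1.299, 1.455)
t=13.320: state=(1.271, 1.476)
compare at T: v=1.271, w=1.476

largest component: w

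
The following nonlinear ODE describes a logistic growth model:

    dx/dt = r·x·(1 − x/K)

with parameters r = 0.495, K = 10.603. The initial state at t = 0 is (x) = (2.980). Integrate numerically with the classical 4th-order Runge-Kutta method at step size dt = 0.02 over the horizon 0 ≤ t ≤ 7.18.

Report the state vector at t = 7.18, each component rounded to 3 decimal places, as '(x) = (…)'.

t=0.000: state=(2.980)
step 1 (dt=0.02): k1=(1.061), k2=(1.063), k3=(1.063), k4=(1.065); state += dt/6·(k1+2k2+2k3+k4)
t=0.020: state=(3.001)
t=0.040: state=(3.023)
t=0.060: state=(3.044)
continuing one RK4 step at a time; state shown every 25 steps (Δt=0.5):
t=0.500: state=(3.538)
t=1.000: state=(4.143)
t=1.500: state=(4.782)
t=2.000: state=(5.436)
t=2.500: state=(6.086)
t=3.000: state=(6.713)
t=3.500: state=(7.300)
t=4.000: state=(7.836)
t=4.500: state=(8.311)
t=5.000: state=(8.725)
t=5.500: state=(9.077)
t=6.000: state=(9.373)
t=6.500: state=(9.618)
t=7.000: state=(9.818)
t=7.180: state=(9.880)

(x) = (9.880)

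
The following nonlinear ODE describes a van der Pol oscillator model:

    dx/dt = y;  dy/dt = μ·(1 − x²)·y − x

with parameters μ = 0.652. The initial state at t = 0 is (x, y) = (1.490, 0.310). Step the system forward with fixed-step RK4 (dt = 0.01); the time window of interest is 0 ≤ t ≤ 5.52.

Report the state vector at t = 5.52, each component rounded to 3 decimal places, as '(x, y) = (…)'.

t=0.000: state=(1.490, 0.310)
step 1 (dt=0.01): k1=(0.310, -1.737), k2=(0.301, -1.732), k3=(0.301, -1.732), k4=(0.293, -1.728); state += dt/6·(k1+2k2+2k3+k4)
t=0.010: state=(1.493, 0.293)
t=0.020: state=(1.496, 0.275)
t=0.030: state=(1.499, 0.258)
continuing one RK4 step at a time; state shown every 20 steps (Δt=0.2):
t=0.200: state=(1.519, -0.016)
t=0.400: state=(1.487, -0.291)
t=0.600: state=(1.405, -0.523)
t=0.800: state=(1.280, -0.726)
t=1.000: state=(1.115, -0.920)
t=1.200: state=(0.912, -1.119)
t=1.400: state=(0.666, -1.337)
t=1.600: state=(0.375, -1.579)
t=1.800: state=(0.034, -1.832)
t=2.000: state=(-0.355, -2.044)
t=2.200: state=(-0.774, -2.114)
t=2.400: state=(-1.183, -1.925)
t=2.600: state=(-1.526, -1.464)
t=2.800: state=(-1.760, -0.873)
t=3.000: state=(-1.878, -0.329)
t=3.200: state=(-1.900, 0.087)
t=3.400: state=(-1.852, 0.383)
t=3.600: state=(-1.752, 0.599)
t=3.800: state=(-1.615, 0.772)
t=4.000: state=(-1.445, 0.929)
t=4.200: state=(-1.243, 1.092)
t=4.400: state=(-1.007, 1.276)
t=4.600: state=(-0.730, 1.493)
t=4.800: state=(-0.407, 1.749)
t=5.000: state=(-0.029, 2.025)
t=5.200: state=(0.400, 2.255)
t=5.400: state=(0.860, 2.304)
t=5.520: state=(1.131, 2.185)

(x, y) = (1.131, 2.185)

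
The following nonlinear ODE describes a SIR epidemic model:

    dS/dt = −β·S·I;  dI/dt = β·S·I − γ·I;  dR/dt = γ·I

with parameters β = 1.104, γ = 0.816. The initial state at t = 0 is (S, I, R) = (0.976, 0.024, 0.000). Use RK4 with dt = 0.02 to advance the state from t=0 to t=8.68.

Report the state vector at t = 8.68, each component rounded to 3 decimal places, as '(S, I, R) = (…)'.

t=0.000: state=(0.976, 0.024, 0.000)
step 1 (dt=0.02): k1=(-0.026, 0.006, 0.020), k2=(-0.026, 0.006, 0.020), k3=(-0.026, 0.006, 0.020), k4=(-0.026, 0.006, 0.020); state += dt/6·(k1+2k2+2k3+k4)
t=0.020: state=(0.975, 0.024, 0.000)
t=0.040: state=(0.975, 0.024, 0.001)
t=0.060: state=(0.974, 0.024, 0.001)
continuing one RK4 step at a time; state shown every 25 steps (Δt=0.5):
t=0.500: state=(0.962, 0.027, 0.010)
t=1.000: state=(0.947, 0.031, 0.022)
t=1.500: state=(0.930, 0.034, 0.036)
t=2.000: state=(0.912, 0.038, 0.050)
t=2.500: state=(0.892, 0.041, 0.066)
t=3.000: state=(0.871, 0.045, 0.084)
t=3.500: state=(0.849, 0.048, 0.103)
t=4.000: state=(0.826, 0.051, 0.123)
t=4.500: state=(0.803, 0.053, 0.144)
t=5.000: state=(0.780, 0.054, 0.166)
t=5.500: state=(0.756, 0.055, 0.188)
t=6.000: state=(0.734, 0.055, 0.211)
t=6.500: state=(0.712, 0.055, 0.234)
t=7.000: state=(0.691, 0.054, 0.256)
t=7.500: state=(0.671, 0.052, 0.277)
t=8.000: state=(0.652, 0.050, 0.298)
t=8.500: state=(0.635, 0.047, 0.318)
t=8.680: state=(0.629, 0.046, 0.325)

(S, I, R) = (0.629, 0.046, 0.325)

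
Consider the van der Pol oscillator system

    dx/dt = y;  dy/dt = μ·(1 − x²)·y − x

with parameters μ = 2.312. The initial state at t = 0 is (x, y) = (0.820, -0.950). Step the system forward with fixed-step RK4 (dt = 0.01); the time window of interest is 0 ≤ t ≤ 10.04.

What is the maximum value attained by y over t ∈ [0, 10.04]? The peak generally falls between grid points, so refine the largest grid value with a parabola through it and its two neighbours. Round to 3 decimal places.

t=0.000: state=(0.820, -0.950)
step 1 (dt=0.01): k1=(-0.950, -1.540), k2=(-0.958, -1.558), k3=(-0.958, -1.558), k4=(-0.966, -1.577); state += dt/6·(k1+2k2+2k3+k4)
t=0.010: state=(0.810, -0.966)
t=0.020: state=(0.801, -0.982)
t=0.030: state=(0.791, -0.998)
continuing one RK4 step at a time; state shown every 50 steps (Δt=0.5):
t=0.500: state=(0.026, -2.606)
t=1.000: state=(-1.707, -2.362)
t=1.500: state=(-1.988, 0.186)
t=2.000: state=(-1.854, 0.311)
t=2.500: state=(-1.685, 0.366)
t=3.000: state=(-1.483, 0.452)
t=3.500: state=(-1.220, 0.625)
t=4.000: state=(-0.812, 1.099)
t=4.500: state=(0.107, 3.025)
t=5.000: state=(1.840, 1.721)
t=5.500: state=(1.993, -0.221)
t=6.000: state=(1.853, -0.312)
t=6.500: state=(1.684, -0.366)
t=7.000: state=(1.482, -0.452)
t=7.500: state=(1.218, -0.626)
t=8.000: state=(0.809, -1.103)
t=8.500: state=(-0.114, -3.041)
t=9.000: state=(-1.844, -1.695)
t=9.500: state=(-1.992, 0.222)
t=10.000: state=(-1.853, 0.312)
t=10.040: state=(-1.840, 0.316)
largest grid value and its neighbours: y(4.720)=4.19941, y(4.730)=4.19997, y(4.740)=4.19223
parabola through these three points peaks at t≈4.726 with y≈4.20075

max y = 4.201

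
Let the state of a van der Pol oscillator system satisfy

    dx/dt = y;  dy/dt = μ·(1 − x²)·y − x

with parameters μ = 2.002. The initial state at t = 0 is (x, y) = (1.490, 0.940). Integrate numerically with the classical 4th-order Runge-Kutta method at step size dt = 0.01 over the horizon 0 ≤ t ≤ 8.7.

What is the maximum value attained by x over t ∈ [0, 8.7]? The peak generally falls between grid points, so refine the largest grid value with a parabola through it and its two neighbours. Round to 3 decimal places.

max x = 2.020

t=0.000: state=(1.490, 0.940)
step 1 (dt=0.01): k1=(0.940, -3.786), k2=(0.921, -3.770), k3=(0.921, -3.770), k4=(0.902, -3.753); state += dt/6·(k1+2k2+2k3+k4)
t=0.010: state=(1.499, 0.902)
t=0.020: state=(1.508, 0.865)
t=0.030: state=(1.517, 0.828)
continuing one RK4 step at a time; state shown every 50 steps (Δt=0.5):
t=0.500: state=(1.611, -0.200)
t=1.000: state=(1.429, -0.486)
t=1.500: state=(1.128, -0.744)
t=2.000: state=(0.622, -1.411)
t=2.500: state=(-0.548, -3.547)
t=3.000: state=(-1.946, -0.848)
t=3.500: state=(-1.968, 0.276)
t=4.000: state=(-1.802, 0.371)
t=4.500: state=(-1.598, 0.450)
t=5.000: state=(-1.342, 0.590)
t=5.500: state=(-0.978, 0.917)
t=6.000: state=(-0.308, 1.996)
t=6.500: state=(1.252, 3.598)
t=7.000: state=(2.019, 0.050)
t=7.500: state=(1.912, -0.325)
t=8.000: state=(1.731, -0.396)
t=8.500: state=(1.512, -0.491)
t=8.700: state=(1.408, -0.548)
largest grid value and its neighbours: x(7.010)=2.01973, x(7.020)=2.01990, x(7.030)=2.01986
parabola through these three points peaks at t≈7.023 with x≈2.01991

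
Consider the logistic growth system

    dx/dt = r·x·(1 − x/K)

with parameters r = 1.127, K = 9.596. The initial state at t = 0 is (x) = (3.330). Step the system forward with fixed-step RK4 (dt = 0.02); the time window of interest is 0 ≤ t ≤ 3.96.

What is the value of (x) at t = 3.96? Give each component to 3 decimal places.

t=0.000: state=(3.330)
step 1 (dt=0.02): k1=(2.451), k2=(2.459), k3=(2.459), k4=(2.467); state += dt/6·(k1+2k2+2k3+k4)
t=0.020: state=(3.379)
t=0.040: state=(3.429)
t=0.060: state=(3.479)
continuing one RK4 step at a time; state shown every 10 steps (Δt=0.2):
t=0.200: state=(3.835)
t=0.400: state=(4.364)
t=0.600: state=(4.904)
t=0.800: state=(5.440)
t=1.000: state=(5.961)
t=1.200: state=(6.455)
t=1.400: state=(6.911)
t=1.600: state=(7.325)
t=1.800: state=(7.692)
t=2.000: state=(8.013)
t=2.200: state=(8.289)
t=2.400: state=(8.523)
t=2.600: state=(8.720)
t=2.800: state=(8.884)
t=3.000: state=(9.019)
t=3.200: state=(9.130)
t=3.400: state=(9.220)
t=3.600: state=(9.294)
t=3.800: state=(9.353)
t=3.960: state=(9.392)

(x) = (9.392)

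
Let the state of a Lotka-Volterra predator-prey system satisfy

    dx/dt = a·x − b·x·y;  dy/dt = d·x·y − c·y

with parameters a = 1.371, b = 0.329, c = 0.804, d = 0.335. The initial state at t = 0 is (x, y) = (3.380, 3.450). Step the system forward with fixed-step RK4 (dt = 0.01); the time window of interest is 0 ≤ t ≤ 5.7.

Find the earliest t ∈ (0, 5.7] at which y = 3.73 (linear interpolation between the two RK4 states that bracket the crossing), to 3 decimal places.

t=0.000: state=(3.380, 3.450)
step 1 (dt=0.01): k1=(0.798, 1.133), k2=(0.792, 1.139), k3=(0.792, 1.139), k4=(0.787, 1.146); state += dt/6·(k1+2k2+2k3+k4)
t=0.010: state=(3.388, 3.461)
t=0.020: state=(3.396, 3.473)
t=0.030: state=(3.403, 3.485)
continuing one RK4 step at a time; state shown every 20 steps (Δt=0.2):
t=0.200: state=(3.515, 3.702)
t=0.220: state=(3.526, 3.730)
next step: t=0.230: state=(3.530, 3.744) — y has crossed 3.73
linear interpolation between t=0.220 (3.72980) and t=0.230 (3.74392) → t≈0.220

t = 0.220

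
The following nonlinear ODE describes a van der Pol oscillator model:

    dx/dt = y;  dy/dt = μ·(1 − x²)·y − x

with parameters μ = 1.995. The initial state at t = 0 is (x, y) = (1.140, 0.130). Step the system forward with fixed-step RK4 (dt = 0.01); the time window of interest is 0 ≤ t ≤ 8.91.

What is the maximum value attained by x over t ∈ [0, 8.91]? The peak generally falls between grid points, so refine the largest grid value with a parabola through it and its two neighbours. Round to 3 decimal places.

t=0.000: state=(1.140, 0.130)
step 1 (dt=0.01): k1=(0.130, -1.218), k2=(0.124, -1.215), k3=(0.124, -1.215), k4=(0.118, -1.212); state += dt/6·(k1+2k2+2k3+k4)
t=0.010: state=(1.141, 0.118)
t=0.020: state=(1.142, 0.106)
t=0.030: state=(1.143, 0.094)
continuing one RK4 step at a time; state shown every 50 steps (Δt=0.5):
t=0.500: state=(1.066, -0.401)
t=1.000: state=(0.734, -0.982)
t=1.500: state=(-0.069, -2.519)
t=2.000: state=(-1.638, -2.299)
t=2.500: state=(-1.971, 0.156)
t=3.000: state=(-1.826, 0.357)
t=3.500: state=(-1.628, 0.437)
t=4.000: state=(-1.381, 0.566)
t=4.500: state=(-1.037, 0.853)
t=5.000: state=(-0.432, 1.757)
t=5.500: state=(1.003, 3.802)
t=6.000: state=(2.010, 0.245)
t=6.500: state=(1.934, -0.312)
t=7.000: state=(1.757, -0.388)
t=7.500: state=(1.543, -0.477)
t=8.000: state=(1.267, -0.645)
t=8.500: state=(0.858, -1.067)
t=8.910: state=(0.243, -2.124)
largest grid value and its neighbours: x(6.080)=2.01973, x(6.090)=2.01985, x(6.100)=2.01977
parabola through these three points peaks at t≈6.091 with x≈2.01985

max x = 2.020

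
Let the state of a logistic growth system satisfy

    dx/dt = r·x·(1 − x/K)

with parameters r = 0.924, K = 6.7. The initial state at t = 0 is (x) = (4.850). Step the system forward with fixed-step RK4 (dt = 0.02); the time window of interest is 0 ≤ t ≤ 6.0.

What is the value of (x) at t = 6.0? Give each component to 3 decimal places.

(x) = (6.690)

t=0.000: state=(4.850)
step 1 (dt=0.02): k1=(1.237), k2=(1.232), k3=(1.232), k4=(1.227); state += dt/6·(k1+2k2+2k3+k4)
t=0.020: state=(4.875)
t=0.040: state=(4.899)
t=0.060: state=(4.923)
continuing one RK4 step at a time; state shown every 10 steps (Δt=0.2):
t=0.200: state=(5.087)
t=0.400: state=(5.302)
t=0.600: state=(5.496)
t=0.800: state=(5.668)
t=1.000: state=(5.819)
t=1.200: state=(5.951)
t=1.400: state=(6.065)
t=1.600: state=(6.164)
t=1.800: state=(6.248)
t=2.000: state=(6.320)
t=2.200: state=(6.381)
t=2.400: state=(6.433)
t=2.600: state=(6.476)
t=2.800: state=(6.513)
t=3.000: state=(6.544)
t=3.200: state=(6.570)
t=3.400: state=(6.591)
t=3.600: state=(6.609)
t=3.800: state=(6.625)
t=4.000: state=(6.637)
t=4.200: state=(6.648)
t=4.400: state=(6.656)
t=4.600: state=(6.664)
t=4.800: state=(6.670)
t=5.000: state=(6.675)
t=5.200: state=(6.679)
t=5.400: state=(6.683)
t=5.600: state=(6.686)
t=5.800: state=(6.688)
t=6.000: state=(6.690)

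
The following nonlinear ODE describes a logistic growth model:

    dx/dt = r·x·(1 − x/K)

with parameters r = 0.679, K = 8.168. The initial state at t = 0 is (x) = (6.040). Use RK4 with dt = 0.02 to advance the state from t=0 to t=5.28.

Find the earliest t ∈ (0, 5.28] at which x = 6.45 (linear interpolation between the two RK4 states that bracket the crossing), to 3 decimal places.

t=0.000: state=(6.040)
step 1 (dt=0.02): k1=(1.068), k2=(1.065), k3=(1.065), k4=(1.062); state += dt/6·(k1+2k2+2k3+k4)
t=0.020: state=(6.061)
t=0.040: state=(6.082)
t=0.060: state=(6.103)
continuing one RK4 step at a time; state shown every 10 steps (Δt=0.2):
t=0.200: state=(6.247)
t=0.400: state=(6.439)
next step: t=0.420: state=(6.457) — x has crossed 6.45
linear interpolation between t=0.400 (6.43899) and t=0.420 (6.45743) → t≈0.412

t = 0.412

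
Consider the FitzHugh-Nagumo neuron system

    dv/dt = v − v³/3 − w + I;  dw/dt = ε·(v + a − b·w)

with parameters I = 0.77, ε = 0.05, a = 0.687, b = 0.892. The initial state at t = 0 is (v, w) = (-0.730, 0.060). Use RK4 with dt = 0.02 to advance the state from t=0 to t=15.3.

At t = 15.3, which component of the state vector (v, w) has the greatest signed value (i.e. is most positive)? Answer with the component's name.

t=0.000: state=(-0.730, 0.060)
step 1 (dt=0.02): k1=(0.110, -0.005), k2=(0.110, -0.005), k3=(0.110, -0.005), k4=(0.111, -0.005); state += dt/6·(k1+2k2+2k3+k4)
t=0.020: state=(-0.728, 0.060)
t=0.040: state=(-0.726, 0.060)
t=0.060: state=(-0.723, 0.060)
continuing one RK4 step at a time; state shown every 25 steps (Δt=0.5):
t=0.500: state=(-0.667, 0.058)
t=1.000: state=(-0.584, 0.059)
t=1.500: state=(-0.468, 0.061)
t=2.000: state=(-0.300, 0.067)
t=2.500: state=(-0.039, 0.078)
t=3.000: state=(0.377, 0.097)
t=3.500: state=(0.980, 0.129)
t=4.000: state=(1.559, 0.175)
t=4.500: state=(1.843, 0.230)
t=5.000: state=(1.917, 0.289)
t=5.500: state=(1.921, 0.347)
t=6.000: state=(1.906, 0.404)
t=6.500: state=(1.887, 0.459)
t=7.000: state=(1.866, 0.512)
t=7.500: state=(1.845, 0.564)
t=8.000: state=(1.824, 0.614)
t=8.500: state=(1.803, 0.662)
t=9.000: state=(1.782, 0.709)
t=9.500: state=(1.761, 0.754)
t=10.000: state=(1.739, 0.797)
t=10.500: state=(1.718, 0.839)
t=11.000: state=(1.697, 0.880)
t=11.500: state=(1.676, 0.919)
t=12.000: state=(1.655, 0.957)
t=12.500: state=(1.633, 0.994)
t=13.000: state=(1.612, 1.029)
t=13.500: state=(1.590, 1.063)
t=14.000: state=(1.569, 1.095)
t=14.500: state=(1.547, 1.127)
t=15.000: state=(1.525, 1.157)
t=15.300: state=(1.512, 1.174)
compare at T: v=1.512, w=1.174

largest component: v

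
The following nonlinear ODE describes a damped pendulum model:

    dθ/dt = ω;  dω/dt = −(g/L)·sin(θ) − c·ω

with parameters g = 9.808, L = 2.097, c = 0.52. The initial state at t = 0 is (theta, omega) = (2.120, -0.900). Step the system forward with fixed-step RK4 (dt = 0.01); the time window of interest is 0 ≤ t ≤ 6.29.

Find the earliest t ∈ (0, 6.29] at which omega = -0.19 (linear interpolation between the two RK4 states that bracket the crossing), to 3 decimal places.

t=0.000: state=(2.120, -0.900)
step 1 (dt=0.01): k1=(-0.900, -3.521), k2=(-0.918, -3.523), k3=(-0.918, -3.523), k4=(-0.935, -3.525); state += dt/6·(k1+2k2+2k3+k4)
t=0.010: state=(2.111, -0.935)
t=0.020: state=(2.101, -0.971)
t=0.030: state=(2.091, -1.006)
continuing one RK4 step at a time; state shown every 25 steps (Δt=0.25):
t=0.250: state=(1.784, -1.797)
t=0.500: state=(1.224, -2.658)
t=0.750: state=(0.485, -3.144)
t=1.000: state=(-0.282, -2.854)
t=1.250: state=(-0.884, -1.887)
t=1.500: state=(-1.208, -0.697)
t=1.600: state=(-1.254, -0.232)
next step: t=1.610: state=(-1.256, -0.186) — omega has crossed -0.19
linear interpolation between t=1.600 (-0.23154) and t=1.610 (-0.18600) → t≈1.609

t = 1.609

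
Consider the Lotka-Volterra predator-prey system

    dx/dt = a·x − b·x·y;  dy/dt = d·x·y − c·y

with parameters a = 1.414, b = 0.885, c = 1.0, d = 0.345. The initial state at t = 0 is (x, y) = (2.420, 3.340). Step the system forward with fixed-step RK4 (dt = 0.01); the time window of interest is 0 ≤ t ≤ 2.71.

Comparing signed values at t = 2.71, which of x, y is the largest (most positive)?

largest component: x

t=0.000: state=(2.420, 3.340)
step 1 (dt=0.01): k1=(-3.731, -0.551), k2=(-3.697, -0.572), k3=(-3.697, -0.572), k4=(-3.662, -0.593); state += dt/6·(k1+2k2+2k3+k4)
t=0.010: state=(2.383, 3.334)
t=0.020: state=(2.347, 3.328)
t=0.030: state=(2.311, 3.322)
continuing one RK4 step at a time; state shown every 10 steps (Δt=0.1):
t=0.100: state=(2.080, 3.266)
t=0.200: state=(1.803, 3.159)
t=0.300: state=(1.579, 3.030)
t=0.400: state=(1.400, 2.886)
t=0.500: state=(1.258, 2.733)
t=0.600: state=(1.145, 2.578)
t=0.700: state=(1.057, 2.422)
t=0.800: state=(0.990, 2.271)
t=0.900: state=(0.939, 2.124)
t=1.000: state=(0.901, 1.984)
t=1.100: state=(0.876, 1.851)
t=1.200: state=(0.862, 1.726)
t=1.300: state=(0.857, 1.608)
t=1.400: state=(0.860, 1.499)
t=1.500: state=(0.871, 1.397)
t=1.600: state=(0.891, 1.303)
t=1.700: state=(0.918, 1.217)
t=1.800: state=(0.953, 1.137)
t=1.900: state=(0.996, 1.064)
t=2.000: state=(1.047, 0.997)
t=2.100: state=(1.107, 0.936)
t=2.200: state=(1.177, 0.881)
t=2.300: state=(1.257, 0.832)
t=2.400: state=(1.347, 0.787)
t=2.500: state=(1.450, 0.747)
t=2.600: state=(1.566, 0.712)
t=2.700: state=(1.696, 0.682)
t=2.710: state=(1.710, 0.679)
compare at T: x=1.710, y=0.679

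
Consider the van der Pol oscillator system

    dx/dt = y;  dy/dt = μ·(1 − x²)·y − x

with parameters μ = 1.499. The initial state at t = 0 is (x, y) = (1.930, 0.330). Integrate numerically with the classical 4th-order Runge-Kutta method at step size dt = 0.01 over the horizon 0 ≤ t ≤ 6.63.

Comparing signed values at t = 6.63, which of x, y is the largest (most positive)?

largest component: y

t=0.000: state=(1.930, 0.330)
step 1 (dt=0.01): k1=(0.330, -3.278), k2=(0.314, -3.216), k3=(0.314, -3.217), k4=(0.298, -3.155); state += dt/6·(k1+2k2+2k3+k4)
t=0.010: state=(1.933, 0.298)
t=0.020: state=(1.936, 0.267)
t=0.030: state=(1.938, 0.237)
continuing one RK4 step at a time; state shown every 25 steps (Δt=0.25):
t=0.250: state=(1.937, -0.185)
t=0.500: state=(1.864, -0.374)
t=0.750: state=(1.758, -0.465)
t=1.000: state=(1.633, -0.537)
t=1.250: state=(1.489, -0.618)
t=1.500: state=(1.321, -0.725)
t=1.750: state=(1.122, -0.883)
t=2.000: state=(0.872, -1.134)
t=2.250: state=(0.541, -1.557)
t=2.500: state=(0.070, -2.264)
t=2.750: state=(-0.606, -3.103)
t=3.000: state=(-1.386, -2.803)
t=3.250: state=(-1.881, -1.131)
t=3.500: state=(-2.013, -0.086)
t=3.750: state=(-1.982, 0.273)
t=4.000: state=(-1.895, 0.401)
t=4.250: state=(-1.786, 0.470)
t=4.500: state=(-1.661, 0.531)
t=4.750: state=(-1.519, 0.605)
t=5.000: state=(-1.356, 0.704)
t=5.250: state=(-1.164, 0.849)
t=5.500: state=(-0.925, 1.077)
t=5.750: state=(-0.613, 1.459)
t=6.000: state=(-0.174, 2.106)
t=6.250: state=(0.462, 2.976)
t=6.500: state=(1.248, 3.019)
t=6.630: state=(1.598, 2.291)
compare at T: x=1.598, y=2.291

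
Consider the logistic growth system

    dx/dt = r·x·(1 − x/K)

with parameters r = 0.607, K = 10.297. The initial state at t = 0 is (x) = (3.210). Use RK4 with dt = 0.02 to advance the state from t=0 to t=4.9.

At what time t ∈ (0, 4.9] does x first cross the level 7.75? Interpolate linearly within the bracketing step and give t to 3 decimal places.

t=0.000: state=(3.210)
step 1 (dt=0.02): k1=(1.341), k2=(1.344), k3=(1.344), k4=(1.347); state += dt/6·(k1+2k2+2k3+k4)
t=0.020: state=(3.237)
t=0.040: state=(3.264)
t=0.060: state=(3.291)
continuing one RK4 step at a time; state shown every 10 steps (Δt=0.2):
t=0.200: state=(3.484)
t=0.400: state=(3.769)
t=0.600: state=(4.064)
t=0.800: state=(4.366)
t=1.000: state=(4.674)
t=1.200: state=(4.985)
t=1.400: state=(5.297)
t=1.600: state=(5.609)
t=1.800: state=(5.917)
t=2.000: state=(6.219)
t=2.200: state=(6.514)
t=2.400: state=(6.800)
t=2.600: state=(7.074)
t=2.800: state=(7.337)
t=3.000: state=(7.586)
t=3.120: state=(7.729)
next step: t=3.140: state=(7.752) — x has crossed 7.75
linear interpolation between t=3.120 (7.72899) and t=3.140 (7.75232) → t≈3.138

t = 3.138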